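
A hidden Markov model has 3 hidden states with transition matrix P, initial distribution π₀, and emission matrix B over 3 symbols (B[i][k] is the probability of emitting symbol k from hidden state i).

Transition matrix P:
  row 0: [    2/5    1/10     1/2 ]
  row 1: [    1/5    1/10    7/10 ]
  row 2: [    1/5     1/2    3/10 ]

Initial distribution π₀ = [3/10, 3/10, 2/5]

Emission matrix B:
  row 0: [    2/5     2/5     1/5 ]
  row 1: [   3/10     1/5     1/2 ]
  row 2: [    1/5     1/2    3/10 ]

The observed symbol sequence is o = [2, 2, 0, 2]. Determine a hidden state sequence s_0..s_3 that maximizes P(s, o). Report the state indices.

t=0: δ = [6.000e-02, 1.500e-01, 1.200e-01]  (obs o_0=2)
t=1: δ = [6.000e-03, 3.000e-02, 3.150e-02]  ψ = [1, 2, 1]  (obs o_1=2)
t=2: δ = [2.520e-03, 4.725e-03, 4.200e-03]  ψ = [2, 2, 1]  (obs o_2=0)
t=3: δ = [2.016e-04, 1.050e-03, 9.923e-04]  ψ = [0, 2, 1]  (obs o_3=2)
backtrack: best end state = 1; path = [2, 1, 2, 1]

path = [2, 1, 2, 1]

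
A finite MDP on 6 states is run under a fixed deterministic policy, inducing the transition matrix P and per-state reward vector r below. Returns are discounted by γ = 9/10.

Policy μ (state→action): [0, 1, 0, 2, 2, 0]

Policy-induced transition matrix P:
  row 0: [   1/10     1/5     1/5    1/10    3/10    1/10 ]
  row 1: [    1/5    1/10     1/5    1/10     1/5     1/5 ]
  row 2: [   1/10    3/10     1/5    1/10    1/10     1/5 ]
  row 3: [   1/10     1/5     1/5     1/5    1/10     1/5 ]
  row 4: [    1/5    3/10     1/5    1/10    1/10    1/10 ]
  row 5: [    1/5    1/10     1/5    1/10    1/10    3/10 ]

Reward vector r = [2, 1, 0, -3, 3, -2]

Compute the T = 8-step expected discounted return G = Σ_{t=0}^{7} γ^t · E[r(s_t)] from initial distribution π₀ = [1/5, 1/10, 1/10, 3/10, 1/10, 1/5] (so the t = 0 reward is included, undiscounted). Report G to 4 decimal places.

t=0: π = [0.2000, 0.1000, 0.1000, 0.3000, 0.1000, 0.2000], E[r] = -0.5000, γ^t·E[r] = -0.500000, running G = -0.500000
t=1: π = [0.1400, 0.1900, 0.2000, 0.1300, 0.1500, 0.1900], E[r] = 0.1500, γ^t·E[r] = 0.135000, running G = -0.365000
t=2: π = [0.1530, 0.1970, 0.2000, 0.1130, 0.1470, 0.1900], E[r] = 0.2250, γ^t·E[r] = 0.182250, running G = -0.182750
t=3: π = [0.1534, 0.1960, 0.2000, 0.1113, 0.1503, 0.1890], E[r] = 0.2418, γ^t·E[r] = 0.176272, running G = -0.006478
t=4: π = [0.1535, 0.1965, 0.2000, 0.1111, 0.1503, 0.1885], E[r] = 0.2440, γ^t·E[r] = 0.160075, running G = 0.153597
t=5: π = [0.1535, 0.1965, 0.2000, 0.1111, 0.1504, 0.1885], E[r] = 0.2444, γ^t·E[r] = 0.144306, running G = 0.297904
t=6: π = [0.1535, 0.1965, 0.2000, 0.1111, 0.1504, 0.1885], E[r] = 0.2444, γ^t·E[r] = 0.129902, running G = 0.427806
t=7: π = [0.1535, 0.1965, 0.2000, 0.1111, 0.1504, 0.1885], E[r] = 0.2444, γ^t·E[r] = 0.116916, running G = 0.544723

G = 0.5447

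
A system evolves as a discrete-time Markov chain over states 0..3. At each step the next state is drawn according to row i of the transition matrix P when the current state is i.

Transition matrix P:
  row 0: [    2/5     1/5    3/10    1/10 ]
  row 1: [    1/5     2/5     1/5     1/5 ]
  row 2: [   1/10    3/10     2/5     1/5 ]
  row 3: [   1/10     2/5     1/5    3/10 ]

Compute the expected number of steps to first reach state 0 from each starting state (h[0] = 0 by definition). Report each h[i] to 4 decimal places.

h = [0.0000, 6.5455, 7.3636, 7.2727]

First-step conditioning: h[0] = 0; for i ≠ 0, h[i] = 1 + Σ_k P[i][k]·h[k].
  h[1] = 1 + 2/5·h[1] + 1/5·h[2] + 1/5·h[3]
  h[2] = 1 + 3/10·h[1] + 2/5·h[2] + 1/5·h[3]
  h[3] = 1 + 2/5·h[1] + 1/5·h[2] + 3/10·h[3]
Solving the 3×3 linear system over states ≠ 0 gives exactly h = [0, 72/11, 81/11, 80/11] (h[0] = 0 is the target).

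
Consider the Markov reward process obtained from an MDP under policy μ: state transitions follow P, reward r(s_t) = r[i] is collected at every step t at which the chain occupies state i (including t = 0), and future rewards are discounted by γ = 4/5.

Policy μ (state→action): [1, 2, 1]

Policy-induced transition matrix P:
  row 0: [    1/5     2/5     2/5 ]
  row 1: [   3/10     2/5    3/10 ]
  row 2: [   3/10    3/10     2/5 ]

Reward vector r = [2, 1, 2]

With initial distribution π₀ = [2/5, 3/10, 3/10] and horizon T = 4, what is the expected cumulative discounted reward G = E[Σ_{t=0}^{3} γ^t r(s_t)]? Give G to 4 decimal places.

t=0: π = [0.4000, 0.3000, 0.3000], E[r] = 1.7000, γ^t·E[r] = 1.700000, running G = 1.700000
t=1: π = [0.2600, 0.3700, 0.3700], E[r] = 1.6300, γ^t·E[r] = 1.304000, running G = 3.004000
t=2: π = [0.2740, 0.3630, 0.3630], E[r] = 1.6370, γ^t·E[r] = 1.047680, running G = 4.051680
t=3: π = [0.2726, 0.3637, 0.3637], E[r] = 1.6363, γ^t·E[r] = 0.837786, running G = 4.889466

G = 4.8895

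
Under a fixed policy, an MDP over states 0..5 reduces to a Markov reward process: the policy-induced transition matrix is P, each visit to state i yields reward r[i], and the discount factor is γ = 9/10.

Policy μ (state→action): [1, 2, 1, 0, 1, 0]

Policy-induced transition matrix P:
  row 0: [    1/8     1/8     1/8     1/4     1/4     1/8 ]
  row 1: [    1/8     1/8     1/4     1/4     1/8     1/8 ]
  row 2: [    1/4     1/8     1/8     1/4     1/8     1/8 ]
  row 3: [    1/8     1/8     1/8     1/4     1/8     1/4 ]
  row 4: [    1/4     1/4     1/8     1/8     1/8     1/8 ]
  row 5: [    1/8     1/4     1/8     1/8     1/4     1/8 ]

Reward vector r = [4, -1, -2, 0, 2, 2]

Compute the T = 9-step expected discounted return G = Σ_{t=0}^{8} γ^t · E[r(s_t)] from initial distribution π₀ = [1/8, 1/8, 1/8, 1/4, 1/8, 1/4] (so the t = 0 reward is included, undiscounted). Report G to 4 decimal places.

t=0: π = [0.1250, 0.1250, 0.1250, 0.2500, 0.1250, 0.2500], E[r] = 0.8750, γ^t·E[r] = 0.875000, running G = 0.875000
t=1: π = [0.1563, 0.1719, 0.1406, 0.2031, 0.1719, 0.1563], E[r] = 0.8281, γ^t·E[r] = 0.745313, running G = 1.620313
t=2: π = [0.1641, 0.1660, 0.1465, 0.2090, 0.1641, 0.1504], E[r] = 0.8262, γ^t·E[r] = 0.669199, running G = 2.289512
t=3: π = [0.1638, 0.1643, 0.1458, 0.2107, 0.1643, 0.1511], E[r] = 0.8303, γ^t·E[r] = 0.605305, running G = 2.894817
t=4: π = [0.1638, 0.1644, 0.1455, 0.2106, 0.1644, 0.1513], E[r] = 0.8309, γ^t·E[r] = 0.545175, running G = 3.439992
t=5: π = [0.1637, 0.1645, 0.1456, 0.2105, 0.1644, 0.1513], E[r] = 0.8308, γ^t·E[r] = 0.490579, running G = 3.930570
t=6: π = [0.1637, 0.1645, 0.1456, 0.2105, 0.1644, 0.1513], E[r] = 0.8308, γ^t·E[r] = 0.441516, running G = 4.372086
t=7: π = [0.1637, 0.1645, 0.1456, 0.2105, 0.1644, 0.1513], E[r] = 0.8308, γ^t·E[r] = 0.397365, running G = 4.769451
t=8: π = [0.1637, 0.1645, 0.1456, 0.2105, 0.1644, 0.1513], E[r] = 0.8308, γ^t·E[r] = 0.357628, running G = 5.127079

G = 5.1271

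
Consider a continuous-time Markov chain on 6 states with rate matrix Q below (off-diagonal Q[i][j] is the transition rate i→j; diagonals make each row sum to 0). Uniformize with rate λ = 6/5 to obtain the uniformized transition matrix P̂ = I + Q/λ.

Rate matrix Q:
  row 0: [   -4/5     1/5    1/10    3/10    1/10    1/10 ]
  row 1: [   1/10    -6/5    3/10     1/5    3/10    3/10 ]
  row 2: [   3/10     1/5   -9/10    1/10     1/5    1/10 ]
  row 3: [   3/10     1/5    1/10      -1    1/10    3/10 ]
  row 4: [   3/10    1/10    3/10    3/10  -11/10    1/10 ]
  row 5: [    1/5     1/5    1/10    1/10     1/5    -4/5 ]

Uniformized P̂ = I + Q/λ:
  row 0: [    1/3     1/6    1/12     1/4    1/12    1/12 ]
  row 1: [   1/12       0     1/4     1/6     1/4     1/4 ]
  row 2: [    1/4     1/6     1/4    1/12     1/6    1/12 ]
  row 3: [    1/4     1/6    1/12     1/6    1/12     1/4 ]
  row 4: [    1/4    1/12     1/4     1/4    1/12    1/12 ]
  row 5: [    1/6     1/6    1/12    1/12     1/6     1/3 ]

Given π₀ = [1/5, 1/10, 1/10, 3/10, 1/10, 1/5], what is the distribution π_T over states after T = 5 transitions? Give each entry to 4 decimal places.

t=0: π = [0.2000, 0.1000, 0.1000, 0.3000, 0.1000, 0.2000]
t=1: π = [0.2333, 0.1417, 0.1333, 0.1667, 0.1250, 0.2000]
t=2: π = [0.2292, 0.1326, 0.1500, 0.1688, 0.1347, 0.1847]
t=3: π = [0.2316, 0.1333, 0.1529, 0.1691, 0.1333, 0.1797]
t=4: π = [0.2321, 0.1333, 0.1533, 0.1694, 0.1333, 0.1787]
t=5: π = [0.2322, 0.1333, 0.1533, 0.1695, 0.1332, 0.1785]

π = [0.2322, 0.1333, 0.1533, 0.1695, 0.1332, 0.1785]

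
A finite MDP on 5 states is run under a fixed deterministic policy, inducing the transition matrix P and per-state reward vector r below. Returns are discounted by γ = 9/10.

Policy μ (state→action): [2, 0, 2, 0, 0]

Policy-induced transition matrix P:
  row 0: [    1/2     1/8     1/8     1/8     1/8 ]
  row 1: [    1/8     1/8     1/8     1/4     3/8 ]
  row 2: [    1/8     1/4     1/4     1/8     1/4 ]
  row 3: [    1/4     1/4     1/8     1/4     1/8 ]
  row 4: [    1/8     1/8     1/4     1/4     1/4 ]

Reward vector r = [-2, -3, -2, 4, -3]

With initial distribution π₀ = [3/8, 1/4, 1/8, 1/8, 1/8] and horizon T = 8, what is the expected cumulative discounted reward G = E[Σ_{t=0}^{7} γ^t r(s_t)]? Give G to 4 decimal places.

t=0: π = [0.3750, 0.2500, 0.1250, 0.1250, 0.1250], E[r] = -1.6250, γ^t·E[r] = -1.625000, running G = -1.625000
t=1: π = [0.2813, 0.1563, 0.1563, 0.1875, 0.2188], E[r] = -1.2500, γ^t·E[r] = -1.125000, running G = -2.750000
t=2: π = [0.2539, 0.1680, 0.1719, 0.1953, 0.2109], E[r] = -1.2070, γ^t·E[r] = -0.977695, running G = -3.727695
t=3: π = [0.2446, 0.1709, 0.1729, 0.1968, 0.2148], E[r] = -1.2051, γ^t·E[r] = -0.878502, running G = -4.606197
t=4: π = [0.2413, 0.1712, 0.1735, 0.1978, 0.2162], E[r] = -1.2005, γ^t·E[r] = -0.787648, running G = -5.393846
t=5: π = [0.2402, 0.1714, 0.1737, 0.1982, 0.2165], E[r] = -1.1990, γ^t·E[r] = -0.708005, running G = -6.101851
t=6: π = [0.2399, 0.1715, 0.1738, 0.1983, 0.2166], E[r] = -1.1986, γ^t·E[r] = -0.636964, running G = -6.738815
t=7: π = [0.2397, 0.1715, 0.1738, 0.1983, 0.2167], E[r] = -1.1984, γ^t·E[r] = -0.573190, running G = -7.312005

G = -7.3120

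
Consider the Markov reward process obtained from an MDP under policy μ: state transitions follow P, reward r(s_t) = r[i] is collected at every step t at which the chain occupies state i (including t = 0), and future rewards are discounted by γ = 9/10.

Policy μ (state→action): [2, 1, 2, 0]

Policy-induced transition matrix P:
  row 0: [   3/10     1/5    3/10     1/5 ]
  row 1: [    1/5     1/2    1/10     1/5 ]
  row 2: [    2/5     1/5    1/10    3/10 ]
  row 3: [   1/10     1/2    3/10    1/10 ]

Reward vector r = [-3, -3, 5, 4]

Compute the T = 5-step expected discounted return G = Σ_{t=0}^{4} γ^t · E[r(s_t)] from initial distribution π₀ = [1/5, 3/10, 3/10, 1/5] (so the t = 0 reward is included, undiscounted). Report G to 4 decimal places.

t=0: π = [0.2000, 0.3000, 0.3000, 0.2000], E[r] = 0.8000, γ^t·E[r] = 0.800000, running G = 0.800000
t=1: π = [0.2600, 0.3500, 0.1800, 0.2100], E[r] = -0.0900, γ^t·E[r] = -0.081000, running G = 0.719000
t=2: π = [0.2410, 0.3680, 0.1940, 0.1970], E[r] = -0.0690, γ^t·E[r] = -0.055890, running G = 0.663110
t=3: π = [0.2432, 0.3695, 0.1876, 0.1997], E[r] = -0.1013, γ^t·E[r] = -0.073848, running G = 0.589262
t=4: π = [0.2419, 0.3708, 0.1886, 0.1988], E[r] = -0.0998, γ^t·E[r] = -0.065498, running G = 0.523764

G = 0.5238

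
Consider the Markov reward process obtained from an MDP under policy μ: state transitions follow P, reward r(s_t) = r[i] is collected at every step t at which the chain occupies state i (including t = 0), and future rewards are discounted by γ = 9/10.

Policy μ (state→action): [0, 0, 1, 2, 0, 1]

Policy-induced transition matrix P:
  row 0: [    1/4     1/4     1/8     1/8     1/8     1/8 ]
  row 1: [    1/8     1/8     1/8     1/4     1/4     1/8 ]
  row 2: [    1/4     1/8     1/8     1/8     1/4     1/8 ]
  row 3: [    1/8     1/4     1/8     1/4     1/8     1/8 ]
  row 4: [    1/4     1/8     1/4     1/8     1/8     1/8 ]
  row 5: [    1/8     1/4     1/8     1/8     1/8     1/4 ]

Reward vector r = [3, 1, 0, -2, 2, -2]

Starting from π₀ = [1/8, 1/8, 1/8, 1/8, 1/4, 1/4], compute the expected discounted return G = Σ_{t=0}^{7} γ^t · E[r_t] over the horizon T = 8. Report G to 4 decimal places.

t=0: π = [0.1250, 0.1250, 0.1250, 0.1250, 0.2500, 0.2500], E[r] = 0.2500, γ^t·E[r] = 0.250000, running G = 0.250000
t=1: π = [0.1875, 0.1875, 0.1563, 0.1563, 0.1563, 0.1563], E[r] = 0.4375, γ^t·E[r] = 0.393750, running G = 0.643750
t=2: π = [0.1875, 0.1875, 0.1445, 0.1680, 0.1680, 0.1445], E[r] = 0.4609, γ^t·E[r] = 0.373359, running G = 1.017109
t=3: π = [0.1875, 0.1875, 0.1460, 0.1694, 0.1665, 0.1431], E[r] = 0.4580, γ^t·E[r] = 0.333888, running G = 1.350997
t=4: π = [0.1875, 0.1875, 0.1458, 0.1696, 0.1667, 0.1429], E[r] = 0.4584, γ^t·E[r] = 0.300739, running G = 1.651736
t=5: π = [0.1875, 0.1875, 0.1458, 0.1696, 0.1667, 0.1429], E[r] = 0.4583, γ^t·E[r] = 0.270638, running G = 1.922375
t=6: π = [0.1875, 0.1875, 0.1458, 0.1696, 0.1667, 0.1429], E[r] = 0.4583, γ^t·E[r] = 0.243577, running G = 2.165952
t=7: π = [0.1875, 0.1875, 0.1458, 0.1696, 0.1667, 0.1429], E[r] = 0.4583, γ^t·E[r] = 0.219219, running G = 2.385171

G = 2.3852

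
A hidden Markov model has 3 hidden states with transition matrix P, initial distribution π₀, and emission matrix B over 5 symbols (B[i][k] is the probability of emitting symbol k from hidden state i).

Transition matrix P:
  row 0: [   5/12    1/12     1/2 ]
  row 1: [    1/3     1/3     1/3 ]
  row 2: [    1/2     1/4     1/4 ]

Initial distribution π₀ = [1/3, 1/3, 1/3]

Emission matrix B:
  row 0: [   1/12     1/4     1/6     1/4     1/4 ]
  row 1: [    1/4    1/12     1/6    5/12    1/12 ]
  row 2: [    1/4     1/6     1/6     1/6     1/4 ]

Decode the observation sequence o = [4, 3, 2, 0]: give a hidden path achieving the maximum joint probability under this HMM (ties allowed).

path = [2, 0, 0, 2]

t=0: δ = [8.333e-02, 2.778e-02, 8.333e-02]  (obs o_0=4)
t=1: δ = [1.042e-02, 8.681e-03, 6.944e-03]  ψ = [2, 2, 0]  (obs o_1=3)
t=2: δ = [7.234e-04, 4.823e-04, 8.681e-04]  ψ = [0, 1, 0]  (obs o_2=2)
t=3: δ = [3.617e-05, 5.425e-05, 9.042e-05]  ψ = [2, 2, 0]  (obs o_3=0)
backtrack: best end state = 2; path = [2, 0, 0, 2]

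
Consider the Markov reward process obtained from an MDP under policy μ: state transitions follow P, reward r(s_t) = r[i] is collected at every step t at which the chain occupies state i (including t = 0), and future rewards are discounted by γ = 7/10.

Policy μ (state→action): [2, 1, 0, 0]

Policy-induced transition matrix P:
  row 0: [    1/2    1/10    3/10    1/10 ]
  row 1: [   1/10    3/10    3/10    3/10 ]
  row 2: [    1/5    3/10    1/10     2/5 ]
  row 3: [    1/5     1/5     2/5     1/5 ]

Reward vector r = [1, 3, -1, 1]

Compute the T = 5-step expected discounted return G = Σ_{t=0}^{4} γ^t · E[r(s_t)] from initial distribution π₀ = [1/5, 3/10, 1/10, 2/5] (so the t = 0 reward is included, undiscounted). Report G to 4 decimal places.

t=0: π = [0.2000, 0.3000, 0.1000, 0.4000], E[r] = 1.4000, γ^t·E[r] = 1.400000, running G = 1.400000
t=1: π = [0.2300, 0.2200, 0.3200, 0.2300], E[r] = 0.8000, γ^t·E[r] = 0.560000, running G = 1.960000
t=2: π = [0.2470, 0.2310, 0.2590, 0.2630], E[r] = 0.9440, γ^t·E[r] = 0.462560, running G = 2.422560
t=3: π = [0.2510, 0.2243, 0.2745, 0.2502], E[r] = 0.8996, γ^t·E[r] = 0.308563, running G = 2.731123
t=4: π = [0.2529, 0.2248, 0.2701, 0.2522], E[r] = 0.9093, γ^t·E[r] = 0.218328, running G = 2.949451

G = 2.9495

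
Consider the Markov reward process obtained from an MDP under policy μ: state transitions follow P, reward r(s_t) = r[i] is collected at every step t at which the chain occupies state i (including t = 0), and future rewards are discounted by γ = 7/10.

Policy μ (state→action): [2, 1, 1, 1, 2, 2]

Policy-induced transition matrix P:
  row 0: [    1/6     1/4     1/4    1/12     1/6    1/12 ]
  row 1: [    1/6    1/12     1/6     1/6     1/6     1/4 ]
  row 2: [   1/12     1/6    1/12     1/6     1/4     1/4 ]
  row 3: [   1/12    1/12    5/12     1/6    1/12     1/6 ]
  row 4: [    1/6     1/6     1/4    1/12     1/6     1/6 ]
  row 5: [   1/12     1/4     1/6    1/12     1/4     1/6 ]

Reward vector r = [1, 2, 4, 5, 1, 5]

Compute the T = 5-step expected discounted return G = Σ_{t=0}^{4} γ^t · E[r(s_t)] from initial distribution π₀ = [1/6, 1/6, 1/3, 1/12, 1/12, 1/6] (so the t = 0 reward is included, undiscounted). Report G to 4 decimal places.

G = 8.5435

t=0: π = [0.1667, 0.1667, 0.3333, 0.0833, 0.0833, 0.1667], E[r] = 3.1667, γ^t·E[r] = 3.166667, running G = 3.166667
t=1: π = [0.1181, 0.1736, 0.1806, 0.1319, 0.2014, 0.1944], E[r] = 3.0208, γ^t·E[r] = 2.114583, running G = 5.281250
t=2: π = [0.1244, 0.1672, 0.2112, 0.1238, 0.1869, 0.1863], E[r] = 3.0417, γ^t·E[r] = 1.490417, running G = 6.771667
t=3: π = [0.1232, 0.1683, 0.2060, 0.1252, 0.1895, 0.1878], E[r] = 3.0383, γ^t·E[r] = 1.042150, running G = 7.813817
t=4: π = [0.1234, 0.1681, 0.2069, 0.1250, 0.1891, 0.1876], E[r] = 3.0389, γ^t·E[r] = 0.729635, running G = 8.543452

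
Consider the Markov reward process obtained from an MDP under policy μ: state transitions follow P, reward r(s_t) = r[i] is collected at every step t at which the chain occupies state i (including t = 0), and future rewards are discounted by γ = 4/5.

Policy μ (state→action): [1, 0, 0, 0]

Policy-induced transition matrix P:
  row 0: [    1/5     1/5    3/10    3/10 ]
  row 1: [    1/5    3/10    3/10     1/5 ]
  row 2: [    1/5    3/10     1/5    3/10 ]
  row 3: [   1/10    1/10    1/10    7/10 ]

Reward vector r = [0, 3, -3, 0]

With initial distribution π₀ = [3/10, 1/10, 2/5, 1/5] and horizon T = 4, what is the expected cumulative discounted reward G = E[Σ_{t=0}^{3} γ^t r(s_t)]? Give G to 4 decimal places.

G = -0.8620

t=0: π = [0.3000, 0.1000, 0.4000, 0.2000], E[r] = -0.9000, γ^t·E[r] = -0.900000, running G = -0.900000
t=1: π = [0.1800, 0.2300, 0.2200, 0.3700], E[r] = 0.0300, γ^t·E[r] = 0.024000, running G = -0.876000
t=2: π = [0.1630, 0.2080, 0.2040, 0.4250], E[r] = 0.0120, γ^t·E[r] = 0.007680, running G = -0.868320
t=3: π = [0.1575, 0.1987, 0.1946, 0.4492], E[r] = 0.0123, γ^t·E[r] = 0.006298, running G = -0.862022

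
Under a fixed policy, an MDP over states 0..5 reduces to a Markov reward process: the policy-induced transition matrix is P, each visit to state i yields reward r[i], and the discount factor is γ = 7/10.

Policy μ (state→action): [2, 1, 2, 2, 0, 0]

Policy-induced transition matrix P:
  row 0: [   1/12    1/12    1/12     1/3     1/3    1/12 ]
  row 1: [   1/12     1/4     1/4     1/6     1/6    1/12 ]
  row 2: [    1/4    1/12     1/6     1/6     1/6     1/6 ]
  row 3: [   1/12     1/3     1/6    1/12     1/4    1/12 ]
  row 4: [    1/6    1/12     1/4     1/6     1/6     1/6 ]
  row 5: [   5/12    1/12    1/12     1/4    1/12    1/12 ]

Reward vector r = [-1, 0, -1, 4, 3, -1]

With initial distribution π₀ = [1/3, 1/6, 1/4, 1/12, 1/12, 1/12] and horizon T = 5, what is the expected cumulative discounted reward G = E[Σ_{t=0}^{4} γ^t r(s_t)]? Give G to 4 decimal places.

G = 1.6698

t=0: π = [0.3333, 0.1667, 0.2500, 0.0833, 0.0833, 0.0833], E[r] = -0.0833, γ^t·E[r] = -0.083333, running G = -0.083333
t=1: π = [0.1597, 0.1319, 0.1528, 0.2222, 0.2222, 0.1111], E[r] = 1.1319, γ^t·E[r] = 0.792361, running G = 0.709028
t=2: π = [0.1644, 0.1609, 0.1736, 0.1840, 0.2025, 0.1146], E[r] = 0.8912, γ^t·E[r] = 0.436690, running G = 1.145718
t=3: π = [0.1673, 0.1562, 0.1737, 0.1883, 0.1998, 0.1147], E[r] = 0.8969, γ^t·E[r] = 0.307635, running G = 1.453352
t=4: π = [0.1672, 0.1564, 0.1728, 0.1884, 0.2007, 0.1145], E[r] = 0.9013, γ^t·E[r] = 0.216404, running G = 1.669756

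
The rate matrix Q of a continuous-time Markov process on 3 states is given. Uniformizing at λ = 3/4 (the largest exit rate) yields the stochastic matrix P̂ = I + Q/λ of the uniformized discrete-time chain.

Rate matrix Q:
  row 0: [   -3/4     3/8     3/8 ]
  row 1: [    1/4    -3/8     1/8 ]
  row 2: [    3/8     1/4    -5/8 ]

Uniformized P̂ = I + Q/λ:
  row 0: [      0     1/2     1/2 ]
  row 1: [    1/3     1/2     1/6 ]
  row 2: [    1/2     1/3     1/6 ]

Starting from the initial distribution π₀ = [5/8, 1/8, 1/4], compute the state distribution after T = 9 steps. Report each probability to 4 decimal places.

π = [0.2824, 0.4566, 0.2610]

t=0: π = [0.6250, 0.1250, 0.2500]
t=1: π = [0.1667, 0.4583, 0.3750]
t=2: π = [0.3403, 0.4375, 0.2222]
t=3: π = [0.2569, 0.4630, 0.2801]
t=4: π = [0.2944, 0.4533, 0.2523]
t=5: π = [0.2773, 0.4579, 0.2648]
t=6: π = [0.2850, 0.4559, 0.2591]
t=7: π = [0.2815, 0.4568, 0.2617]
t=8: π = [0.2831, 0.4564, 0.2605]
t=9: π = [0.2824, 0.4566, 0.2610]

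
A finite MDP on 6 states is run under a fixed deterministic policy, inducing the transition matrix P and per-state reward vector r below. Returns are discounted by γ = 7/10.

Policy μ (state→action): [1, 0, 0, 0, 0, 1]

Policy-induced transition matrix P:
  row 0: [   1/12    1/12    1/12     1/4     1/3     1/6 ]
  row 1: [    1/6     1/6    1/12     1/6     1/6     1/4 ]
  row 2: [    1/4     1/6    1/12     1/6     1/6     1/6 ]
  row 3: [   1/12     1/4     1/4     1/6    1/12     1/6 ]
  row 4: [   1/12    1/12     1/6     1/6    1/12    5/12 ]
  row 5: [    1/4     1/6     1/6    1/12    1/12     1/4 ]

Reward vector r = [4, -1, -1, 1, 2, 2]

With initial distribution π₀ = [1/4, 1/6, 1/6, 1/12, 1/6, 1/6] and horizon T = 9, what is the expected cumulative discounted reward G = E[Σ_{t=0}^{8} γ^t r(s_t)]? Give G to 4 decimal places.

t=0: π = [0.2500, 0.1667, 0.1667, 0.0833, 0.1667, 0.1667], E[r] = 1.4167, γ^t·E[r] = 1.416667, running G = 1.416667
t=1: π = [0.1528, 0.1389, 0.1250, 0.1736, 0.1736, 0.2361], E[r] = 1.3403, γ^t·E[r] = 0.938194, running G = 2.354861
t=2: π = [0.1551, 0.1539, 0.1464, 0.1597, 0.1435, 0.2413], E[r] = 1.2494, γ^t·E[r] = 0.612216, running G = 2.967078
t=3: π = [0.1608, 0.1551, 0.1420, 0.1595, 0.1471, 0.2355], E[r] = 1.2707, γ^t·E[r] = 0.435863, running G = 3.402940
t=4: π = [0.1592, 0.1543, 0.1418, 0.1604, 0.1483, 0.2360], E[r] = 1.2696, γ^t·E[r] = 0.304837, running G = 3.707777
t=5: π = [0.1592, 0.1544, 0.1421, 0.1603, 0.1478, 0.2363], E[r] = 1.2685, γ^t·E[r] = 0.213199, running G = 3.920976
t=6: π = [0.1593, 0.1544, 0.1420, 0.1602, 0.1478, 0.2362], E[r] = 1.2688, γ^t·E[r] = 0.149274, running G = 4.070250
t=7: π = [0.1592, 0.1544, 0.1420, 0.1603, 0.1479, 0.2362], E[r] = 1.2688, γ^t·E[r] = 0.104492, running G = 4.174742
t=8: π = [0.1592, 0.1544, 0.1420, 0.1603, 0.1478, 0.2362], E[r] = 1.2688, γ^t·E[r] = 0.073143, running G = 4.247886

G = 4.2479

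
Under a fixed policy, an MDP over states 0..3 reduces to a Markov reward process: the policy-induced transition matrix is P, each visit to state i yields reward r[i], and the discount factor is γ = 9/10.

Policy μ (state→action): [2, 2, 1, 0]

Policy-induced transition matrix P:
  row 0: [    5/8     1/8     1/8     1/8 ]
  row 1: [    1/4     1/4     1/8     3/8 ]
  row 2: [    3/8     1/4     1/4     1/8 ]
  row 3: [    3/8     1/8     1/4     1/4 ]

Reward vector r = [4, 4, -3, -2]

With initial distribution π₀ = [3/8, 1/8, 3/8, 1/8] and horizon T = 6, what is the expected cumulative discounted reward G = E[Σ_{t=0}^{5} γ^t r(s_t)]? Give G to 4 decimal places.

G = 6.7319

t=0: π = [0.3750, 0.1250, 0.3750, 0.1250], E[r] = 0.6250, γ^t·E[r] = 0.625000, running G = 0.625000
t=1: π = [0.4531, 0.1875, 0.1875, 0.1719], E[r] = 1.6563, γ^t·E[r] = 1.490625, running G = 2.115625
t=2: π = [0.4648, 0.1719, 0.1699, 0.1934], E[r] = 1.6504, γ^t·E[r] = 1.336816, running G = 3.452441
t=3: π = [0.4697, 0.1677, 0.1704, 0.1921], E[r] = 1.6543, γ^t·E[r] = 1.205982, running G = 4.658424
t=4: π = [0.4715, 0.1673, 0.1703, 0.1909], E[r] = 1.6621, γ^t·E[r] = 1.090490, running G = 5.748914
t=5: π = [0.4720, 0.1672, 0.1702, 0.1907], E[r] = 1.6648, γ^t·E[r] = 0.983036, running G = 6.731950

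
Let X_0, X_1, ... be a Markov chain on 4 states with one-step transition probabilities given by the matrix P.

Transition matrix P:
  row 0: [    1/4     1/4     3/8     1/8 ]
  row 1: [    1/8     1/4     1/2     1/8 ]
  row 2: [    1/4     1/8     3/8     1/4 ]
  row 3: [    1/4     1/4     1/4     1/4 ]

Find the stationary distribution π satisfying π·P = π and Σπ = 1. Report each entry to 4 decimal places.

π = [0.2246, 0.2030, 0.3758, 0.1965]

Balance equations π_j = Σ_i π_i·P[i][j]:
  π_0 = 1/4·π_0 + 1/8·π_1 + 1/4·π_2 + 1/4·π_3
  π_1 = 1/4·π_0 + 1/4·π_1 + 1/8·π_2 + 1/4·π_3
  π_2 = 3/8·π_0 + 1/2·π_1 + 3/8·π_2 + 1/4·π_3
  normalize: π_0 + π_1 + π_2 + π_3 = 1
Solving the linear system gives exactly π = [104/463, 94/463, 174/463, 91/463].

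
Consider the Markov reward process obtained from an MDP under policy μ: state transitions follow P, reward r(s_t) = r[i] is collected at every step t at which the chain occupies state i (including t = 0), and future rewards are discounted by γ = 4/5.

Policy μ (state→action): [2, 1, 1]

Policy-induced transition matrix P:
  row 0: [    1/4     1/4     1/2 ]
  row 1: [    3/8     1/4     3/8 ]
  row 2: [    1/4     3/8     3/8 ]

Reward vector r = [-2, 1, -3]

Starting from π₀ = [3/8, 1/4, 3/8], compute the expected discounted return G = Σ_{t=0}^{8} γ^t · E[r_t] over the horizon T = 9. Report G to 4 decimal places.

t=0: π = [0.3750, 0.2500, 0.3750], E[r] = -1.6250, γ^t·E[r] = -1.625000, running G = -1.625000
t=1: π = [0.2813, 0.2969, 0.4219], E[r] = -1.5313, γ^t·E[r] = -1.225000, running G = -2.850000
t=2: π = [0.2871, 0.3027, 0.4102], E[r] = -1.5020, γ^t·E[r] = -0.961250, running G = -3.811250
t=3: π = [0.2878, 0.3013, 0.4109], E[r] = -1.5071, γ^t·E[r] = -0.771625, running G = -4.582875
t=4: π = [0.2877, 0.3014, 0.4110], E[r] = -1.5069, γ^t·E[r] = -0.617225, running G = -5.200100
t=5: π = [0.2877, 0.3014, 0.4110], E[r] = -1.5068, γ^t·E[r] = -0.493761, running G = -5.693861
t=6: π = [0.2877, 0.3014, 0.4110], E[r] = -1.5068, γ^t·E[r] = -0.395012, running G = -6.088873
t=7: π = [0.2877, 0.3014, 0.4110], E[r] = -1.5068, γ^t·E[r] = -0.316009, running G = -6.404882
t=8: π = [0.2877, 0.3014, 0.4110], E[r] = -1.5068, γ^t·E[r] = -0.252807, running G = -6.657689

G = -6.6577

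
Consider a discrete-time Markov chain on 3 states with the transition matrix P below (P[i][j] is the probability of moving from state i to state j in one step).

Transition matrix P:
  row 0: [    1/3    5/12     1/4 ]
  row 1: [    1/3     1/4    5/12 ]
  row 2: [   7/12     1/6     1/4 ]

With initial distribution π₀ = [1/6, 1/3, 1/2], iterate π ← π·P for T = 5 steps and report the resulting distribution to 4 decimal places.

t=0: π = [0.1667, 0.3333, 0.5000]
t=1: π = [0.4583, 0.2361, 0.3056]
t=2: π = [0.4097, 0.3009, 0.2894]
t=3: π = [0.4057, 0.2942, 0.3002]
t=4: π = [0.4084, 0.2926, 0.2990]
t=5: π = [0.4081, 0.2931, 0.2988]

π = [0.4081, 0.2931, 0.2988]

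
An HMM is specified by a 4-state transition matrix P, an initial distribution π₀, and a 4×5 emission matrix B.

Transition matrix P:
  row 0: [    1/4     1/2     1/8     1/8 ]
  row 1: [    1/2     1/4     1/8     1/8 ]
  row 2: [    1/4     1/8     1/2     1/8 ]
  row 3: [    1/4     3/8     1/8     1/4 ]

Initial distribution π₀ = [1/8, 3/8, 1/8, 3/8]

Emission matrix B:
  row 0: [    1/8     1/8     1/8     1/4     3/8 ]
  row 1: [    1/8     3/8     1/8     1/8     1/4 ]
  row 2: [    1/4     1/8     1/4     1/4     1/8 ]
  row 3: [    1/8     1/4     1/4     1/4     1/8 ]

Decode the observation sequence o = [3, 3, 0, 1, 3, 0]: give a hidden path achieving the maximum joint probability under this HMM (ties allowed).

path = [2, 2, 2, 2, 2, 2]

t=0: δ = [3.125e-02, 4.688e-02, 3.125e-02, 9.375e-02]  (obs o_0=3)
t=1: δ = [5.859e-03, 4.395e-03, 3.906e-03, 5.859e-03]  ψ = [1, 3, 2, 3]  (obs o_1=3)
t=2: δ = [2.747e-04, 3.662e-04, 4.883e-04, 1.831e-04]  ψ = [1, 0, 2, 3]  (obs o_2=0)
t=3: δ = [2.289e-05, 5.150e-05, 3.052e-05, 1.526e-05]  ψ = [1, 0, 2, 2]  (obs o_3=1)
t=4: δ = [6.437e-06, 1.609e-06, 3.815e-06, 1.609e-06]  ψ = [1, 1, 2, 1]  (obs o_4=3)
t=5: δ = [2.012e-07, 4.023e-07, 4.768e-07, 1.006e-07]  ψ = [0, 0, 2, 0]  (obs o_5=0)
backtrack: best end state = 2; path = [2, 2, 2, 2, 2, 2]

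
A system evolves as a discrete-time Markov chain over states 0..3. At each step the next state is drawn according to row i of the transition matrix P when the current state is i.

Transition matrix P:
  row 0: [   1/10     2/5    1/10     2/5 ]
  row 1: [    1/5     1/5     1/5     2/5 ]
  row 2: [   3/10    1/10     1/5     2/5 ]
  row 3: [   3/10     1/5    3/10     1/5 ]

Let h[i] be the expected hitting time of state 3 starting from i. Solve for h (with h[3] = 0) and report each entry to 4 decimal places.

h = [2.5000, 2.5000, 2.5000, 0.0000]

First-step conditioning: h[3] = 0; for i ≠ 3, h[i] = 1 + Σ_k P[i][k]·h[k].
  h[0] = 1 + 1/10·h[0] + 2/5·h[1] + 1/10·h[2]
  h[1] = 1 + 1/5·h[0] + 1/5·h[1] + 1/5·h[2]
  h[2] = 1 + 3/10·h[0] + 1/10·h[1] + 1/5·h[2]
Solving the 3×3 linear system over states ≠ 3 gives exactly h = [5/2, 5/2, 5/2, 0] (h[3] = 0 is the target).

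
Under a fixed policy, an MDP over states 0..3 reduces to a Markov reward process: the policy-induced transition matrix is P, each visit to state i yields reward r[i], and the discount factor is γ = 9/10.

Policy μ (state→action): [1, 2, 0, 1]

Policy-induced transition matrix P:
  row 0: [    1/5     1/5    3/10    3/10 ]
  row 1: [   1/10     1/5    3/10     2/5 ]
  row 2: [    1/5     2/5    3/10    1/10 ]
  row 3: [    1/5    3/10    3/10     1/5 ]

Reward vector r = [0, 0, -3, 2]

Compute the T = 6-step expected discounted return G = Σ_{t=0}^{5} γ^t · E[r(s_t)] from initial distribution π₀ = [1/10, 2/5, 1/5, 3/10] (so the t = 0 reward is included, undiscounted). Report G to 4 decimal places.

t=0: π = [0.1000, 0.4000, 0.2000, 0.3000], E[r] = 0.0000, γ^t·E[r] = 0.000000, running G = 0.000000
t=1: π = [0.1600, 0.2700, 0.3000, 0.2700], E[r] = -0.3600, γ^t·E[r] = -0.324000, running G = -0.324000
t=2: π = [0.1730, 0.2870, 0.3000, 0.2400], E[r] = -0.4200, γ^t·E[r] = -0.340200, running G = -0.664200
t=3: π = [0.1713, 0.2840, 0.3000, 0.2447], E[r] = -0.4106, γ^t·E[r] = -0.299327, running G = -0.963527
t=4: π = [0.1716, 0.2845, 0.3000, 0.2439], E[r] = -0.4121, γ^t·E[r] = -0.270405, running G = -1.233932
t=5: π = [0.1716, 0.2844, 0.3000, 0.2441], E[r] = -0.4119, γ^t·E[r] = -0.243218, running G = -1.477151

G = -1.4772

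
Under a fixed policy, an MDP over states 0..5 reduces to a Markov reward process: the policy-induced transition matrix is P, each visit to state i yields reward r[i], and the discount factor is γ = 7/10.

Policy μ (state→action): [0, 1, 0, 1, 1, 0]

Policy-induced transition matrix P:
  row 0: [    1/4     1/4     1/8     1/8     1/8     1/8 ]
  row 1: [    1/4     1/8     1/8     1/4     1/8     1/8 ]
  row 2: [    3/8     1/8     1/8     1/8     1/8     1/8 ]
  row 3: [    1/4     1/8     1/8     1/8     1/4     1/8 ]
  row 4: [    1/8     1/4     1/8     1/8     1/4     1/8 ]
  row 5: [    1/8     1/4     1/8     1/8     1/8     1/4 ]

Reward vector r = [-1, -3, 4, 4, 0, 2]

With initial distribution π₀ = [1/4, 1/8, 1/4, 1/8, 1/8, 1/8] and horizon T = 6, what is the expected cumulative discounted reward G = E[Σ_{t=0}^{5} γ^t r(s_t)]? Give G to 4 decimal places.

G = 2.2115

t=0: π = [0.2500, 0.1250, 0.2500, 0.1250, 0.1250, 0.1250], E[r] = 1.1250, γ^t·E[r] = 1.125000, running G = 1.125000
t=1: π = [0.2500, 0.1875, 0.1250, 0.1406, 0.1563, 0.1406], E[r] = 0.5313, γ^t·E[r] = 0.371875, running G = 1.496875
t=2: π = [0.2285, 0.1934, 0.1250, 0.1484, 0.1621, 0.1426], E[r] = 0.5703, γ^t·E[r] = 0.279453, running G = 1.776328
t=3: π = [0.2275, 0.1917, 0.1250, 0.1492, 0.1638, 0.1428], E[r] = 0.5798, γ^t·E[r] = 0.198883, running G = 1.975211
t=4: π = [0.2273, 0.1918, 0.1250, 0.1490, 0.1641, 0.1429], E[r] = 0.5789, γ^t·E[r] = 0.138998, running G = 2.114210
t=5: π = [0.2273, 0.1918, 0.1250, 0.1490, 0.1641, 0.1429], E[r] = 0.5790, γ^t·E[r] = 0.097312, running G = 2.211521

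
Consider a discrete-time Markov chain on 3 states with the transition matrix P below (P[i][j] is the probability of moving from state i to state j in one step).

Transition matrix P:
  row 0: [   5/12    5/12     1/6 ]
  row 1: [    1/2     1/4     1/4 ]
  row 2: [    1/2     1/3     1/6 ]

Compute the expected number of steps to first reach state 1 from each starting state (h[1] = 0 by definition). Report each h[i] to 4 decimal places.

h = [2.4828, 0.0000, 2.6897]

First-step conditioning: h[1] = 0; for i ≠ 1, h[i] = 1 + Σ_k P[i][k]·h[k].
  h[0] = 1 + 5/12·h[0] + 1/6·h[2]
  h[2] = 1 + 1/2·h[0] + 1/6·h[2]
Solving the 2×2 linear system over states ≠ 1 gives exactly h = [72/29, 0, 78/29] (h[1] = 0 is the target).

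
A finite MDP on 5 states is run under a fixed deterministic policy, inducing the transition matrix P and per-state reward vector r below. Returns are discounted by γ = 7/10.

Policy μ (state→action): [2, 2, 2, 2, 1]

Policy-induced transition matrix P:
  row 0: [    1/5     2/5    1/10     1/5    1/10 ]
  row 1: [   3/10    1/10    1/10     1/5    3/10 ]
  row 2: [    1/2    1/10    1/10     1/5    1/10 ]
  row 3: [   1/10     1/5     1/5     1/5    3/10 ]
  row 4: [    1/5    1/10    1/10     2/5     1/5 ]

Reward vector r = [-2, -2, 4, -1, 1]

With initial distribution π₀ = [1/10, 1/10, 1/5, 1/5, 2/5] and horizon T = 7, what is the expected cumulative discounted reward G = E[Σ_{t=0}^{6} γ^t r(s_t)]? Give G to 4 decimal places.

G = -0.2014

t=0: π = [0.1000, 0.1000, 0.2000, 0.2000, 0.4000], E[r] = 0.6000, γ^t·E[r] = 0.600000, running G = 0.600000
t=1: π = [0.2500, 0.1500, 0.1200, 0.2800, 0.2000], E[r] = -0.4000, γ^t·E[r] = -0.280000, running G = 0.320000
t=2: π = [0.2230, 0.2030, 0.1280, 0.2400, 0.2060], E[r] = -0.3740, γ^t·E[r] = -0.183260, running G = 0.136740
t=3: π = [0.2347, 0.1909, 0.1240, 0.2412, 0.2092], E[r] = -0.3872, γ^t·E[r] = -0.132810, running G = 0.003930
t=4: π = [0.2322, 0.1945, 0.1241, 0.2418, 0.2073], E[r] = -0.3914, γ^t·E[r] = -0.093980, running G = -0.090050
t=5: π = [0.2325, 0.1938, 0.1242, 0.2415, 0.2080], E[r] = -0.3894, γ^t·E[r] = -0.065447, running G = -0.155497
t=6: π = [0.2325, 0.1939, 0.1241, 0.2416, 0.2079], E[r] = -0.3899, γ^t·E[r] = -0.045875, running G = -0.201372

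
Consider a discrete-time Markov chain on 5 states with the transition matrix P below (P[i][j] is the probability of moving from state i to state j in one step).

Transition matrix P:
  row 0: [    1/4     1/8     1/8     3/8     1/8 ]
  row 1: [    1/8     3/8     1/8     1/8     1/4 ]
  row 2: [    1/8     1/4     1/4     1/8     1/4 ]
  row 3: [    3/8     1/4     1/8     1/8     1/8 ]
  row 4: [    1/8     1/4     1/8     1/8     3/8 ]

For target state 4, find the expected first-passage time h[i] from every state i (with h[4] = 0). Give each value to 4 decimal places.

h = [5.8353, 4.8941, 4.8941, 5.7412, 0.0000]

First-step conditioning: h[4] = 0; for i ≠ 4, h[i] = 1 + Σ_k P[i][k]·h[k].
  h[0] = 1 + 1/4·h[0] + 1/8·h[1] + 1/8·h[2] + 3/8·h[3]
  h[1] = 1 + 1/8·h[0] + 3/8·h[1] + 1/8·h[2] + 1/8·h[3]
  h[2] = 1 + 1/8·h[0] + 1/4·h[1] + 1/4·h[2] + 1/8·h[3]
  h[3] = 1 + 3/8·h[0] + 1/4·h[1] + 1/8·h[2] + 1/8·h[3]
Solving the 4×4 linear system over states ≠ 4 gives exactly h = [496/85, 416/85, 416/85, 488/85, 0] (h[4] = 0 is the target).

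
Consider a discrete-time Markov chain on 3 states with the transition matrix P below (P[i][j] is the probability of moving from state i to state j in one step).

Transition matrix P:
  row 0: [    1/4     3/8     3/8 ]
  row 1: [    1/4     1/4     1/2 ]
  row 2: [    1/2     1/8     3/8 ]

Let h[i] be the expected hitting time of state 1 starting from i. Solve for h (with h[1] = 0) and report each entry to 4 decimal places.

First-step conditioning: h[1] = 0; for i ≠ 1, h[i] = 1 + Σ_k P[i][k]·h[k].
  h[0] = 1 + 1/4·h[0] + 3/8·h[2]
  h[2] = 1 + 1/2·h[0] + 3/8·h[2]
Solving the 2×2 linear system over states ≠ 1 gives exactly h = [32/9, 0, 40/9] (h[1] = 0 is the target).

h = [3.5556, 0.0000, 4.4444]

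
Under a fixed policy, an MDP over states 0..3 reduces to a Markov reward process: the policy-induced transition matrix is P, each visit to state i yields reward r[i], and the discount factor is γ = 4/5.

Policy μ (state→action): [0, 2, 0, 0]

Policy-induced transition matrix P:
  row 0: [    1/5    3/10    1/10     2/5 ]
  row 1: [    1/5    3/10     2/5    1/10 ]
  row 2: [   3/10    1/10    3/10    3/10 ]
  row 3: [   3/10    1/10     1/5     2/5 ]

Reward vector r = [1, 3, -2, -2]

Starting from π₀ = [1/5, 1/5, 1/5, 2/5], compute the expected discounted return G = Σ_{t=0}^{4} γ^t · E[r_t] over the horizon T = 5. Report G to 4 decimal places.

G = -1.1093

t=0: π = [0.2000, 0.2000, 0.2000, 0.4000], E[r] = -0.4000, γ^t·E[r] = -0.400000, running G = -0.400000
t=1: π = [0.2600, 0.1800, 0.2400, 0.3200], E[r] = -0.3200, γ^t·E[r] = -0.256000, running G = -0.656000
t=2: π = [0.2560, 0.1880, 0.2340, 0.3220], E[r] = -0.2920, γ^t·E[r] = -0.186880, running G = -0.842880
t=3: π = [0.2556, 0.1888, 0.2354, 0.3202], E[r] = -0.2892, γ^t·E[r] = -0.148070, running G = -0.990950
t=4: π = [0.2556, 0.1889, 0.2357, 0.3198], E[r] = -0.2889, γ^t·E[r] = -0.118342, running G = -1.109292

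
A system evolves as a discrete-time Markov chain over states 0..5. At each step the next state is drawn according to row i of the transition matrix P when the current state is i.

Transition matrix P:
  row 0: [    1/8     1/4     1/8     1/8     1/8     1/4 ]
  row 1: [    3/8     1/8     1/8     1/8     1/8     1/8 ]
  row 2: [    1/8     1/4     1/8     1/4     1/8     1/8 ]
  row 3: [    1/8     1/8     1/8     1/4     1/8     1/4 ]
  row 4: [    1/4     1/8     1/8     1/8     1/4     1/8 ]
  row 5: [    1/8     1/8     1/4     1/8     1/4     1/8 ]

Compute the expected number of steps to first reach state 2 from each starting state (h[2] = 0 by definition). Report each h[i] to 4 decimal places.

First-step conditioning: h[2] = 0; for i ≠ 2, h[i] = 1 + Σ_k P[i][k]·h[k].
  h[0] = 1 + 1/8·h[0] + 1/4·h[1] + 1/8·h[3] + 1/8·h[4] + 1/4·h[5]
  h[1] = 1 + 3/8·h[0] + 1/8·h[1] + 1/8·h[3] + 1/8·h[4] + 1/8·h[5]
  h[3] = 1 + 1/8·h[0] + 1/8·h[1] + 1/4·h[3] + 1/8·h[4] + 1/4·h[5]
  h[4] = 1 + 1/4·h[0] + 1/8·h[1] + 1/8·h[3] + 1/4·h[4] + 1/8·h[5]
  h[5] = 1 + 1/8·h[0] + 1/8·h[1] + 1/8·h[3] + 1/4·h[4] + 1/8·h[5]
Solving the 5×5 linear system over states ≠ 2 gives exactly h = [4544/673, 4600/673, 0, 4536/673, 4608/673, 4040/673] (h[2] = 0 is the target).

h = [6.7519, 6.8351, 0.0000, 6.7400, 6.8470, 6.0030]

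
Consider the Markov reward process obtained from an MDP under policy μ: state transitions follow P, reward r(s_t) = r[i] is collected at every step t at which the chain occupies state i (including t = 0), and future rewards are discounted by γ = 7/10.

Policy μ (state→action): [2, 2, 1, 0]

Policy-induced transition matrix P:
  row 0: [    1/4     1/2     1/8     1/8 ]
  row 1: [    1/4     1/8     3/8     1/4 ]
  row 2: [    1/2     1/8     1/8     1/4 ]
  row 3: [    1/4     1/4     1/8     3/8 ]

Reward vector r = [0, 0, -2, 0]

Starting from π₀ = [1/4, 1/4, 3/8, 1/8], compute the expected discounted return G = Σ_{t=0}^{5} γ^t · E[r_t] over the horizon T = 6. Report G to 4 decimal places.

G = -1.4831

t=0: π = [0.2500, 0.2500, 0.3750, 0.1250], E[r] = -0.7500, γ^t·E[r] = -0.750000, running G = -0.750000
t=1: π = [0.3438, 0.2344, 0.1875, 0.2344], E[r] = -0.3750, γ^t·E[r] = -0.262500, running G = -1.012500
t=2: π = [0.2969, 0.2832, 0.1836, 0.2363], E[r] = -0.3672, γ^t·E[r] = -0.179922, running G = -1.192422
t=3: π = [0.2959, 0.2659, 0.1958, 0.2424], E[r] = -0.3916, γ^t·E[r] = -0.134319, running G = -1.326741
t=4: π = [0.2990, 0.2663, 0.1915, 0.2433], E[r] = -0.3829, γ^t·E[r] = -0.091943, running G = -1.418684
t=5: π = [0.2979, 0.2675, 0.1916, 0.2430], E[r] = -0.3831, γ^t·E[r] = -0.064393, running G = -1.483077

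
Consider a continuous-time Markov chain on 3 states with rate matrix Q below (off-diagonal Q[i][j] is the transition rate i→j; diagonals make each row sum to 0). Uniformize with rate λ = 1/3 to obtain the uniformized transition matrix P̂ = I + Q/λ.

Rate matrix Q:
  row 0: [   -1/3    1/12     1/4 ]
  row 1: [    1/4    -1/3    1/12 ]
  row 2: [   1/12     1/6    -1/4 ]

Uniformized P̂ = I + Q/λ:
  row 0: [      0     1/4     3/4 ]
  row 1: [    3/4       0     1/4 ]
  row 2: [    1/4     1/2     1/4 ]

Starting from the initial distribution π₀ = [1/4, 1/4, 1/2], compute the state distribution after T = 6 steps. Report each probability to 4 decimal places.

π = [0.3118, 0.2823, 0.4059]

t=0: π = [0.2500, 0.2500, 0.5000]
t=1: π = [0.3125, 0.3125, 0.3750]
t=2: π = [0.3281, 0.2656, 0.4063]
t=3: π = [0.3008, 0.2852, 0.4141]
t=4: π = [0.3174, 0.2822, 0.4004]
t=5: π = [0.3118, 0.2795, 0.4087]
t=6: π = [0.3118, 0.2823, 0.4059]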